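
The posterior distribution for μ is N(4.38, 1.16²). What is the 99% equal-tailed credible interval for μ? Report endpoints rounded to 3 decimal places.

The posterior is symmetric, so the 99% equal-tailed interval is μ = 4.38 ± z·1.16 with z = 2.576.
Half-width: 2.576 × 1.16 = 2.988.
4.38 − 2.988 = 1.392; 4.38 + 2.988 = 7.368.

[1.392, 7.368]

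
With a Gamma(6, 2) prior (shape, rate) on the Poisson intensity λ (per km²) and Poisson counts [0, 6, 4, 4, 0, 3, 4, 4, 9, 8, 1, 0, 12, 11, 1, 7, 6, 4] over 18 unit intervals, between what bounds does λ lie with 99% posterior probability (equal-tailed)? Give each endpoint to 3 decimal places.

Posterior: Gamma(6+84, 2+18) = Gamma(90, 20) (shape, rate).
Equal-tailed 99% interval: Gamma(90, 20) quantiles at 0.005 and 0.995.
Posterior mean ≈ 4.500, SD ≈ 0.474; a Normal approximation gives roughly [3.278, 5.722].
Exact: lower = 3.372; upper = 5.815.

[3.372, 5.815]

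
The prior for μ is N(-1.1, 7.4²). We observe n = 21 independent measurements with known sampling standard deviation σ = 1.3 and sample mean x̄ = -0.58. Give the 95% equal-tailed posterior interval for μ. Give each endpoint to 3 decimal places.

[-1.136, -0.025]

Posterior precision = 1/7.4² + 21/1.3² = 0.0183 + 12.4260 = 12.4443, so posterior SD = 0.2835.
Posterior mean = (-1.1/7.4² + 21·-0.58/1.3²) / 12.4443 = -0.5808.
Interval: -0.5808 ± 1.960 × 0.2835 → [-1.136, -0.025].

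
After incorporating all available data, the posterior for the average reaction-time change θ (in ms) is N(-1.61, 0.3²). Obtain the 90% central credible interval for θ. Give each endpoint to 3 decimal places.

The posterior is symmetric, so the 90% equal-tailed interval is θ = -1.61 ± z·0.3 with z = 1.645.
Half-width: 1.645 × 0.3 = 0.493.
-1.61 − 0.493 = -2.103; -1.61 + 0.493 = -1.117.

[-2.103, -1.117]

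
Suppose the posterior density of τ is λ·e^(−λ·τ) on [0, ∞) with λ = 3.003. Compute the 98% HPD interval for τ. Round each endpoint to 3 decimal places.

The exponential density is strictly decreasing on [0, ∞), so the HPD interval is anchored at 0: [0, q] with P(τ ≤ q) = 0.98.
q = −ln(1 − 0.98) / 3.003 = 3.9120 / 3.003 = 1.303.

[0.000, 1.303]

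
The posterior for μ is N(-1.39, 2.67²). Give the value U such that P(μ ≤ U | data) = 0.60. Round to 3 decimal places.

-0.714

Need U with P(μ ≤ U) = 0.60: U = -1.39 + z_{0.4}·2.67.
z = 0.253; U = -1.39 + 0.253 × 2.67 = -0.714.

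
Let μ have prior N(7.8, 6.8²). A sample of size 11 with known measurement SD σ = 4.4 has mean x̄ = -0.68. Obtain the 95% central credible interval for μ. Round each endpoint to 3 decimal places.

[-2.921, 2.183]

Posterior precision = 1/6.8² + 11/4.4² = 0.0216 + 0.5682 = 0.5898, so posterior SD = 1.3021.
Posterior mean = (7.8/6.8² + 11·-0.68/4.4²) / 0.5898 = -0.3691.
Interval: -0.3691 ± 1.960 × 1.3021 → [-2.921, 2.183].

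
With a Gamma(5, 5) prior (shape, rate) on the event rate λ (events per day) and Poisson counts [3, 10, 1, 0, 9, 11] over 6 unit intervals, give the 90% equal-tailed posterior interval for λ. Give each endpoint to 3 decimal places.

[2.666, 4.528]

Posterior: Gamma(5+34, 5+6) = Gamma(39, 11) (shape, rate).
Equal-tailed 90% interval: Gamma(39, 11) quantiles at 0.05 and 0.95.
Posterior mean ≈ 3.545, SD ≈ 0.568; a Normal approximation gives roughly [2.612, 4.479].
Exact: lower = 2.666; upper = 4.528.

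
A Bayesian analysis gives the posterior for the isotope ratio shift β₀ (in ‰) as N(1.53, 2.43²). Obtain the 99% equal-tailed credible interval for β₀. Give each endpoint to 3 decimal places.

The posterior is symmetric, so the 99% equal-tailed interval is β₀ = 1.53 ± z·2.43 with z = 2.576.
Half-width: 2.576 × 2.43 = 6.259.
1.53 − 6.259 = -4.729; 1.53 + 6.259 = 7.789.

[-4.729, 7.789]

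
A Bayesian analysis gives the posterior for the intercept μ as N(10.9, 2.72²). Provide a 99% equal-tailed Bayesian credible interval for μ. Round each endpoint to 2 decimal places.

[3.89, 17.91]

The posterior is symmetric, so the 99% equal-tailed interval is μ = 10.9 ± z·2.72 with z = 2.576.
Half-width: 2.576 × 2.72 = 7.01.
10.9 − 7.01 = 3.89; 10.9 + 7.01 = 17.91.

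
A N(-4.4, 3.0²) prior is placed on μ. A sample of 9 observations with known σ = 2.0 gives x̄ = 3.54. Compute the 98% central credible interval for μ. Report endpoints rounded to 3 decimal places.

[1.652, 4.680]

Posterior precision = 1/3.0² + 9/2.0² = 0.1111 + 2.2500 = 2.3611, so posterior SD = 0.6508.
Posterior mean = (-4.4/3.0² + 9·3.54/2.0²) / 2.3611 = 3.1664.
Interval: 3.1664 ± 2.326 × 0.6508 → [1.652, 4.680].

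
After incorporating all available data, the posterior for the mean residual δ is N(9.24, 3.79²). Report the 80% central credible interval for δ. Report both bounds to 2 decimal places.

[4.38, 14.10]

The posterior is symmetric, so the 80% equal-tailed interval is δ = 9.24 ± z·3.79 with z = 1.282.
Half-width: 1.282 × 3.79 = 4.86.
9.24 − 4.86 = 4.38; 9.24 + 4.86 = 14.10.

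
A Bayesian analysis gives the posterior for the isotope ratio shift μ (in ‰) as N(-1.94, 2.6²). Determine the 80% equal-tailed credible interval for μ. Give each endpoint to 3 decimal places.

[-5.272, 1.392]

The posterior is symmetric, so the 80% equal-tailed interval is μ = -1.94 ± z·2.6 with z = 1.282.
Half-width: 1.282 × 2.6 = 3.332.
-1.94 − 3.332 = -5.272; -1.94 + 3.332 = 1.392.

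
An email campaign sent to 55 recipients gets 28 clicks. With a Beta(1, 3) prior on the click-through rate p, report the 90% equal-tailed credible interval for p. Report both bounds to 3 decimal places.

Posterior: Beta(1+28, 3+27) = Beta(29, 30).
Equal-tailed 90% interval: the 0.05 and 0.95 quantiles of Beta(29, 30).
Posterior mean ≈ 0.492, SD ≈ 0.065; a Normal approximation gives roughly [0.385, 0.598].
Exact: F⁻¹(0.05) = 0.385; F⁻¹(0.95) = 0.598.

[0.385, 0.598]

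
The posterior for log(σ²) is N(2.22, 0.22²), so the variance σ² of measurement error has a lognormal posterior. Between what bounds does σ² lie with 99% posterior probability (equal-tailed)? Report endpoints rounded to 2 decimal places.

[5.22, 16.23]

On the log scale the 99% interval is 2.22 ± 2.576 × 0.22 = [1.6533, 2.7867].
Exponentiate: [e^1.6533, e^2.7867] = [5.22, 16.23].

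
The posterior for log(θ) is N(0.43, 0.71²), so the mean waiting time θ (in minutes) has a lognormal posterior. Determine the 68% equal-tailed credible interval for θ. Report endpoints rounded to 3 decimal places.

On the log scale the 68% interval is 0.43 ± 0.994 × 0.71 = [-0.2761, 1.1361].
Exponentiate: [e^-0.2761, e^1.1361] = [0.759, 3.114].

[0.759, 3.114]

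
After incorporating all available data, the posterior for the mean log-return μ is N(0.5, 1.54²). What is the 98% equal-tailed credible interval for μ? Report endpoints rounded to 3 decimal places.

The posterior is symmetric, so the 98% equal-tailed interval is μ = 0.5 ± z·1.54 with z = 2.326.
Half-width: 2.326 × 1.54 = 3.583.
0.5 − 3.583 = -3.083; 0.5 + 3.583 = 4.083.

[-3.083, 4.083]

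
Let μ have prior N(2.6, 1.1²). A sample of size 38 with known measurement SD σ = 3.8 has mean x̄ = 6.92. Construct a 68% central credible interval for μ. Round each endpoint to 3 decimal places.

Posterior precision = 1/1.1² + 38/3.8² = 0.8264 + 2.6316 = 3.4580, so posterior SD = 0.5378.
Posterior mean = (2.6/1.1² + 38·6.92/3.8²) / 3.4580 = 5.8875.
Interval: 5.8875 ± 0.994 × 0.5378 → [5.353, 6.422].

[5.353, 6.422]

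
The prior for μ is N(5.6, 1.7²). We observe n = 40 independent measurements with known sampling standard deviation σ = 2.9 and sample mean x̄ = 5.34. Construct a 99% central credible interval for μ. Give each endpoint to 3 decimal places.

[4.217, 6.498]

Posterior precision = 1/1.7² + 40/2.9² = 0.3460 + 4.7562 = 5.1023, so posterior SD = 0.4427.
Posterior mean = (5.6/1.7² + 40·5.34/2.9²) / 5.1023 = 5.3576.
Interval: 5.3576 ± 2.576 × 0.4427 → [4.217, 6.498].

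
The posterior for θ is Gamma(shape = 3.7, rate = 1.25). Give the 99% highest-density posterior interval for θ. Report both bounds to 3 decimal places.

[0.242, 7.718]

The posterior is unimodal and skewed, so the HPD interval has equal density at both endpoints and is the shortest 99% interval.
Solving f(0.242) = f(7.718) with F(7.718) − F(0.242) = 0.99 gives [0.242, 7.718].
For comparison, the equal-tailed interval is [0.451, 8.382]; the HPD is narrower and shifted toward the mode.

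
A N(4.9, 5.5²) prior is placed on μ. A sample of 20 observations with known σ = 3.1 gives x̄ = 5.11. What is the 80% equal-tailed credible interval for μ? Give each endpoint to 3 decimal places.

Posterior precision = 1/5.5² + 20/3.1² = 0.0331 + 2.0812 = 2.1142, so posterior SD = 0.6877.
Posterior mean = (4.9/5.5² + 20·5.11/3.1²) / 2.1142 = 5.1067.
Interval: 5.1067 ± 1.282 × 0.6877 → [4.225, 5.988].

[4.225, 5.988]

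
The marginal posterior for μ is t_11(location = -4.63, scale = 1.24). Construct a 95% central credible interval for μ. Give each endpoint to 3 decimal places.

[-7.359, -1.901]

The t_11 distribution is symmetric; the 95% interval is -4.63 ± t·1.24 with t_{0.975,11} = 2.201.
Half-width: 2.201 × 1.24 = 2.729.
-4.63 − 2.729 = -7.359; -4.63 + 2.729 = -1.901.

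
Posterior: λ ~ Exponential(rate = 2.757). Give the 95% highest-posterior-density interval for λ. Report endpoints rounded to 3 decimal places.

[0.000, 1.087]

The exponential density is strictly decreasing on [0, ∞), so the HPD interval is anchored at 0: [0, q] with P(λ ≤ q) = 0.95.
q = −ln(1 − 0.95) / 2.757 = 2.9957 / 2.757 = 1.087.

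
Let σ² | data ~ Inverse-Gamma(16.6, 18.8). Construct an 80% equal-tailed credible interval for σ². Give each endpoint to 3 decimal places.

[0.855, 1.615]

Inverse-Gamma(16.6, 18.8) quantiles: F⁻¹(0.1) and F⁻¹(0.9).
Equivalently, 1/σ² ~ Gamma(16.6, rate = 18.8); invert its 0.9 and 0.1 quantiles.
Posterior mean ≈ 1.205, SD ≈ 0.315; a Normal approximation gives roughly [0.801, 1.609].
Exact: lower = 0.855; upper = 1.615.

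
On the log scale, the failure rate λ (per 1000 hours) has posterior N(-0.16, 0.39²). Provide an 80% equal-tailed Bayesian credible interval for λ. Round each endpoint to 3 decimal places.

[0.517, 1.405]

On the log scale the 80% interval is -0.16 ± 1.282 × 0.39 = [-0.6598, 0.3398].
Exponentiate: [e^-0.6598, e^0.3398] = [0.517, 1.405].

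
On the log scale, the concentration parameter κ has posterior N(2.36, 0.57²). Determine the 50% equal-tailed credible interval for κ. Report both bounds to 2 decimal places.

[7.21, 15.56]

On the log scale the 50% interval is 2.36 ± 0.674 × 0.57 = [1.9755, 2.7445].
Exponentiate: [e^1.9755, e^2.7445] = [7.21, 15.56].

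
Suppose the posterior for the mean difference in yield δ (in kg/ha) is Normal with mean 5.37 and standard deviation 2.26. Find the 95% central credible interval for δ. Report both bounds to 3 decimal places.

[0.940, 9.800]

The posterior is symmetric, so the 95% equal-tailed interval is δ = 5.37 ± z·2.26 with z = 1.960.
Half-width: 1.960 × 2.26 = 4.430.
5.37 − 4.430 = 0.940; 5.37 + 4.430 = 9.800.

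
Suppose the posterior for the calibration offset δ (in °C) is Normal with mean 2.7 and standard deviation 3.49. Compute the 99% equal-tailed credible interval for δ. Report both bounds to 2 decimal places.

[-6.29, 11.69]

The posterior is symmetric, so the 99% equal-tailed interval is δ = 2.7 ± z·3.49 with z = 2.576.
Half-width: 2.576 × 3.49 = 8.99.
2.7 − 8.99 = -6.29; 2.7 + 8.99 = 11.69.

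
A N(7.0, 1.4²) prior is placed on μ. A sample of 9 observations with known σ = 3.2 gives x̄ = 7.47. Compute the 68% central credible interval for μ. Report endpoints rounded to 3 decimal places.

Posterior precision = 1/1.4² + 9/3.2² = 0.5102 + 0.8789 = 1.3891, so posterior SD = 0.8485.
Posterior mean = (7.0/1.4² + 9·7.47/3.2²) / 1.3891 = 7.2974.
Interval: 7.2974 ± 0.994 × 0.8485 → [6.454, 8.141].

[6.454, 8.141]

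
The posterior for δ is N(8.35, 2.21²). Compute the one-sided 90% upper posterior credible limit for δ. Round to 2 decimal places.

Need U with P(δ ≤ U) = 0.90: U = 8.35 + z_{0.1}·2.21.
z = 1.282; U = 8.35 + 1.282 × 2.21 = 11.18.

11.18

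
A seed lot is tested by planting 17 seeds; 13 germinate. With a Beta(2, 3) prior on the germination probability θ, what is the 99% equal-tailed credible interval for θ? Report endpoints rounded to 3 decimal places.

Posterior: Beta(2+13, 3+4) = Beta(15, 7).
Equal-tailed 99% interval: the 0.005 and 0.995 quantiles of Beta(15, 7).
Posterior mean ≈ 0.682, SD ≈ 0.097; a Normal approximation gives roughly [0.432, 0.932].
Exact: F⁻¹(0.005) = 0.412; F⁻¹(0.995) = 0.892.

[0.412, 0.892]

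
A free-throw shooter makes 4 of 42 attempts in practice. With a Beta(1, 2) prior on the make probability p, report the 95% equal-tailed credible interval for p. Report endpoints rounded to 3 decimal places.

Posterior: Beta(1+4, 2+38) = Beta(5, 40).
Equal-tailed 95% interval: the 0.025 and 0.975 quantiles of Beta(5, 40).
Posterior mean ≈ 0.111, SD ≈ 0.046; a Normal approximation gives roughly [0.020, 0.202].
Exact: F⁻¹(0.025) = 0.038; F⁻¹(0.975) = 0.217.

[0.038, 0.217]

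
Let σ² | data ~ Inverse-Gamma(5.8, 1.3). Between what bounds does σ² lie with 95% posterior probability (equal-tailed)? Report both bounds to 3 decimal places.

[0.114, 0.624]

Inverse-Gamma(5.8, 1.3) quantiles: F⁻¹(0.025) and F⁻¹(0.975).
Equivalently, 1/σ² ~ Gamma(5.8, rate = 1.3); invert its 0.975 and 0.025 quantiles.
Posterior mean ≈ 0.271, SD ≈ 0.139; a Normal approximation gives roughly [-0.001, 0.543].
Exact: lower = 0.114; upper = 0.624.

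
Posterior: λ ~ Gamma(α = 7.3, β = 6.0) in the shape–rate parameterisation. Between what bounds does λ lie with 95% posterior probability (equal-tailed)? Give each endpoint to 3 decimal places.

[0.501, 2.245]

Posterior: Gamma(shape 7.3, rate 6.0).
Equal-tailed 95% interval: Gamma(7.3, 6.0) quantiles at 0.025 and 0.975.
Posterior mean ≈ 1.217, SD ≈ 0.450; a Normal approximation gives roughly [0.334, 2.099].
Exact: lower = 0.501; upper = 2.245.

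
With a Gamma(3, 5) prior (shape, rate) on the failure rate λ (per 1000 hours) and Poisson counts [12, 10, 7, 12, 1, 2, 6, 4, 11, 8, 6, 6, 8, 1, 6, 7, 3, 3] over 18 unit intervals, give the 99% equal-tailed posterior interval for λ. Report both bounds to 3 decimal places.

[3.919, 6.331]

Posterior: Gamma(3+113, 5+18) = Gamma(116, 23) (shape, rate).
Equal-tailed 99% interval: Gamma(116, 23) quantiles at 0.005 and 0.995.
Posterior mean ≈ 5.043, SD ≈ 0.468; a Normal approximation gives roughly [3.837, 6.250].
Exact: lower = 3.919; upper = 6.331.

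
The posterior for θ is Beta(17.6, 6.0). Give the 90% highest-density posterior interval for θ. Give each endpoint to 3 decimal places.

[0.606, 0.890]

The posterior is unimodal and skewed, so the HPD interval has equal density at both endpoints and is the shortest 90% interval.
Solving f(0.606) = f(0.890) with F(0.890) − F(0.606) = 0.90 gives [0.606, 0.890].
For comparison, the equal-tailed interval is [0.590, 0.878]; the HPD is narrower and shifted toward the mode.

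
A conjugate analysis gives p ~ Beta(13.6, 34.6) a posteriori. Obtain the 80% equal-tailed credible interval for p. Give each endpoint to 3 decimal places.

[0.202, 0.367]

Posterior: Beta(13.6, 34.6).
Equal-tailed 80% interval: the 0.1 and 0.9 quantiles of Beta(13.6, 34.6).
Posterior mean ≈ 0.282, SD ≈ 0.064; a Normal approximation gives roughly [0.200, 0.364].
Exact: F⁻¹(0.1) = 0.202; F⁻¹(0.9) = 0.367.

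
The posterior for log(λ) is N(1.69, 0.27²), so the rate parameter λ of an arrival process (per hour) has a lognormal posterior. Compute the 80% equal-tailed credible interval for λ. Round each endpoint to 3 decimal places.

[3.834, 7.660]

On the log scale the 80% interval is 1.69 ± 1.282 × 0.27 = [1.3440, 2.0360].
Exponentiate: [e^1.3440, e^2.0360] = [3.834, 7.660].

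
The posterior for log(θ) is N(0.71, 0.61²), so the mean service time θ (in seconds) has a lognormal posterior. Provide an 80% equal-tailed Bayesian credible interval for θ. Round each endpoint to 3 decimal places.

On the log scale the 80% interval is 0.71 ± 1.282 × 0.61 = [-0.0717, 1.4917].
Exponentiate: [e^-0.0717, e^1.4917] = [0.931, 4.445].

[0.931, 4.445]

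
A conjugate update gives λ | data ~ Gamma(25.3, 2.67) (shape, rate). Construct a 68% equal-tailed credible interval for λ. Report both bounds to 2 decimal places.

Posterior: Gamma(shape 25.3, rate 2.67).
Equal-tailed 68% interval: Gamma(25.3, 2.67) quantiles at 0.16 and 0.84.
Posterior mean ≈ 9.48, SD ≈ 1.88; a Normal approximation gives roughly [7.60, 11.35].
Exact: lower = 7.61; upper = 11.34.

[7.61, 11.34]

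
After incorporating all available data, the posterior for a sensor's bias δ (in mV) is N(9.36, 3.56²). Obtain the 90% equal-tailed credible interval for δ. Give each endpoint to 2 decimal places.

[3.50, 15.22]

The posterior is symmetric, so the 90% equal-tailed interval is δ = 9.36 ± z·3.56 with z = 1.645.
Half-width: 1.645 × 3.56 = 5.86.
9.36 − 5.86 = 3.50; 9.36 + 5.86 = 15.22.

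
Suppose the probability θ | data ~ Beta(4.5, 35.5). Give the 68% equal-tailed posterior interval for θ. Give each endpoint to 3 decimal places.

Posterior: Beta(4.5, 35.5).
Equal-tailed 68% interval: the 0.16 and 0.84 quantiles of Beta(4.5, 35.5).
Posterior mean ≈ 0.113, SD ≈ 0.049; a Normal approximation gives roughly [0.063, 0.162].
Exact: F⁻¹(0.16) = 0.064; F⁻¹(0.84) = 0.161.

[0.064, 0.161]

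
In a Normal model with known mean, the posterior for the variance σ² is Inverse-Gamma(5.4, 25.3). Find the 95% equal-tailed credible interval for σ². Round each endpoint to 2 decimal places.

Inverse-Gamma(5.4, 25.3) quantiles: F⁻¹(0.025) and F⁻¹(0.975).
Equivalently, 1/σ² ~ Gamma(5.4, rate = 25.3); invert its 0.975 and 0.025 quantiles.
Posterior mean ≈ 5.75, SD ≈ 3.12; a Normal approximation gives roughly [-0.36, 11.86].
Exact: lower = 2.34; upper = 13.67.

[2.34, 13.67]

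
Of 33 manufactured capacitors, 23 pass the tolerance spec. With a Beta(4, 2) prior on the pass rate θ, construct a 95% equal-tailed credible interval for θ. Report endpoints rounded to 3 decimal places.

[0.541, 0.825]

Posterior: Beta(4+23, 2+10) = Beta(27, 12).
Equal-tailed 95% interval: the 0.025 and 0.975 quantiles of Beta(27, 12).
Posterior mean ≈ 0.692, SD ≈ 0.073; a Normal approximation gives roughly [0.549, 0.835].
Exact: F⁻¹(0.025) = 0.541; F⁻¹(0.975) = 0.825.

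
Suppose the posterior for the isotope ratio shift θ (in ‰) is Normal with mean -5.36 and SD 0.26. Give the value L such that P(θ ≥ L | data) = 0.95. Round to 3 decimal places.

-5.788

Need L with P(θ ≥ L) = 0.95: L = -5.36 − z_{0.05}·0.26.
z = 1.645; L = -5.36 − 1.645 × 0.26 = -5.788.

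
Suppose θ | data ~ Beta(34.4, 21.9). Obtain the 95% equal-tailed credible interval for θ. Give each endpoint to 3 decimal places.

[0.482, 0.733]

Posterior: Beta(34.4, 21.9).
Equal-tailed 95% interval: the 0.025 and 0.975 quantiles of Beta(34.4, 21.9).
Posterior mean ≈ 0.611, SD ≈ 0.064; a Normal approximation gives roughly [0.485, 0.737].
Exact: F⁻¹(0.025) = 0.482; F⁻¹(0.975) = 0.733.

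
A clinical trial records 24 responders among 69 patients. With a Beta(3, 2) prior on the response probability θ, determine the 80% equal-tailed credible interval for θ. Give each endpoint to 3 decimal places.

Posterior: Beta(3+24, 2+45) = Beta(27, 47).
Equal-tailed 80% interval: the 0.1 and 0.9 quantiles of Beta(27, 47).
Posterior mean ≈ 0.365, SD ≈ 0.056; a Normal approximation gives roughly [0.294, 0.436].
Exact: F⁻¹(0.1) = 0.294; F⁻¹(0.9) = 0.437.

[0.294, 0.437]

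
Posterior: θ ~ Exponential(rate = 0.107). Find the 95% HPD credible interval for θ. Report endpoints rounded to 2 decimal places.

The exponential density is strictly decreasing on [0, ∞), so the HPD interval is anchored at 0: [0, q] with P(θ ≤ q) = 0.95.
q = −ln(1 − 0.95) / 0.107 = 2.9957 / 0.107 = 28.00.

[0.00, 28.00]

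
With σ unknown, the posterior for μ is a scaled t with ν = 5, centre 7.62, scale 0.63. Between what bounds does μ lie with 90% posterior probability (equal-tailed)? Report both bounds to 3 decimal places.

The t_5 distribution is symmetric; the 90% interval is 7.62 ± t·0.63 with t_{0.95,5} = 2.015.
Half-width: 2.015 × 0.63 = 1.269.
7.62 − 1.269 = 6.351; 7.62 + 1.269 = 8.889.

[6.351, 8.889]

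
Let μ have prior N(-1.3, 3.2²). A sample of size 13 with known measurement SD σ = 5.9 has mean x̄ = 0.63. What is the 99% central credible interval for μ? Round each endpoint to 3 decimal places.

[-3.523, 3.983]

Posterior precision = 1/3.2² + 13/5.9² = 0.0977 + 0.3735 = 0.4711, so posterior SD = 1.4569.
Posterior mean = (-1.3/3.2² + 13·0.63/5.9²) / 0.4711 = 0.2299.
Interval: 0.2299 ± 2.576 × 1.4569 → [-3.523, 3.983].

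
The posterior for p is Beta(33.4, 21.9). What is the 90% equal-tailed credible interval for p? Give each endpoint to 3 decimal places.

Posterior: Beta(33.4, 21.9).
Equal-tailed 90% interval: the 0.05 and 0.95 quantiles of Beta(33.4, 21.9).
Posterior mean ≈ 0.604, SD ≈ 0.065; a Normal approximation gives roughly [0.497, 0.711].
Exact: F⁻¹(0.05) = 0.495; F⁻¹(0.95) = 0.709.

[0.495, 0.709]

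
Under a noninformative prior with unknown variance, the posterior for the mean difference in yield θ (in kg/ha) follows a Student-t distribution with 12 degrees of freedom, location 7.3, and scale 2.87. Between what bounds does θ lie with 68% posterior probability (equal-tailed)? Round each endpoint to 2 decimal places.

The t_12 distribution is symmetric; the 68% interval is 7.3 ± t·2.87 with t_{0.84,12} = 1.037.
Half-width: 1.037 × 2.87 = 2.98.
7.3 − 2.98 = 4.32; 7.3 + 2.98 = 10.28.

[4.32, 10.28]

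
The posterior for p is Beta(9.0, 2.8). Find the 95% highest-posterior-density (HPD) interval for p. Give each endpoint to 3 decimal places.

The posterior is unimodal and skewed, so the HPD interval has equal density at both endpoints and is the shortest 95% interval.
Solving f(0.532) = f(0.967) with F(0.967) − F(0.532) = 0.95 gives [0.532, 0.967].
For comparison, the equal-tailed interval is [0.495, 0.947]; the HPD is narrower and shifted toward the mode.

[0.532, 0.967]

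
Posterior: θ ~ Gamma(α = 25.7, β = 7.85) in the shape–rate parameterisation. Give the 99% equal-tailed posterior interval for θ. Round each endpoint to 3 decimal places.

[1.849, 5.175]

Posterior: Gamma(shape 25.7, rate 7.85).
Equal-tailed 99% interval: Gamma(25.7, 7.85) quantiles at 0.005 and 0.995.
Posterior mean ≈ 3.274, SD ≈ 0.646; a Normal approximation gives roughly [1.610, 4.937].
Exact: lower = 1.849; upper = 5.175.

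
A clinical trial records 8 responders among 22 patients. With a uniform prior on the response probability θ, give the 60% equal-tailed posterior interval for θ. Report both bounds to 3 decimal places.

Posterior: Beta(1+8, 1+14) = Beta(9, 15).
Equal-tailed 60% interval: the 0.2 and 0.8 quantiles of Beta(9, 15).
Posterior mean ≈ 0.375, SD ≈ 0.097; a Normal approximation gives roughly [0.294, 0.456].
Exact: F⁻¹(0.2) = 0.291; F⁻¹(0.8) = 0.457.

[0.291, 0.457]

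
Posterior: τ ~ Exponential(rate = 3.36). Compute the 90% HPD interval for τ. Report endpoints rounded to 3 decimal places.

[0.000, 0.685]

The exponential density is strictly decreasing on [0, ∞), so the HPD interval is anchored at 0: [0, q] with P(τ ≤ q) = 0.90.
q = −ln(1 − 0.90) / 3.36 = 2.3026 / 3.36 = 0.685.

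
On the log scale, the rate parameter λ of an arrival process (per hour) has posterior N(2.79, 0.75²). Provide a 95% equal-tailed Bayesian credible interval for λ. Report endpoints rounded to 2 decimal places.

On the log scale the 95% interval is 2.79 ± 1.960 × 0.75 = [1.3200, 4.2600].
Exponentiate: [e^1.3200, e^4.2600] = [3.74, 70.81].

[3.74, 70.81]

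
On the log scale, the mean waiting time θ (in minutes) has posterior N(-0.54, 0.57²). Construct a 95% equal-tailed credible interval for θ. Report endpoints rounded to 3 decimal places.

On the log scale the 95% interval is -0.54 ± 1.960 × 0.57 = [-1.6572, 0.5772].
Exponentiate: [e^-1.6572, e^0.5772] = [0.191, 1.781].

[0.191, 1.781]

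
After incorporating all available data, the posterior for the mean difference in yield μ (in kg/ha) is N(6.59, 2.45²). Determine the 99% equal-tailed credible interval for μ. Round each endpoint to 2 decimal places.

[0.28, 12.90]

The posterior is symmetric, so the 99% equal-tailed interval is μ = 6.59 ± z·2.45 with z = 2.576.
Half-width: 2.576 × 2.45 = 6.31.
6.59 − 6.31 = 0.28; 6.59 + 6.31 = 12.90.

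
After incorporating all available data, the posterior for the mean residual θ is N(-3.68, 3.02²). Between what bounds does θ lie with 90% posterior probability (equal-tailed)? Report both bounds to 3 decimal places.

[-8.647, 1.287]

The posterior is symmetric, so the 90% equal-tailed interval is θ = -3.68 ± z·3.02 with z = 1.645.
Half-width: 1.645 × 3.02 = 4.967.
-3.68 − 4.967 = -8.647; -3.68 + 4.967 = 1.287.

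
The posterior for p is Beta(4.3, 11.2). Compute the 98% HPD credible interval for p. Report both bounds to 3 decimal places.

[0.058, 0.542]

The posterior is unimodal and skewed, so the HPD interval has equal density at both endpoints and is the shortest 98% interval.
Solving f(0.058) = f(0.542) with F(0.542) − F(0.058) = 0.98 gives [0.058, 0.542].
For comparison, the equal-tailed interval is [0.072, 0.564]; the HPD is narrower and shifted toward the mode.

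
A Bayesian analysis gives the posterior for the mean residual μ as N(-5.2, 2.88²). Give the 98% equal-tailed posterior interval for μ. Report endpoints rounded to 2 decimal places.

[-11.90, 1.50]

The posterior is symmetric, so the 98% equal-tailed interval is μ = -5.2 ± z·2.88 with z = 2.326.
Half-width: 2.326 × 2.88 = 6.70.
-5.2 − 6.70 = -11.90; -5.2 + 6.70 = 1.50.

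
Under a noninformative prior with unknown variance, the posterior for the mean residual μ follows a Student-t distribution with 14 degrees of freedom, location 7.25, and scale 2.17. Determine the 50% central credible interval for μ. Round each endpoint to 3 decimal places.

[5.747, 8.753]

The t_14 distribution is symmetric; the 50% interval is 7.25 ± t·2.17 with t_{0.75,14} = 0.692.
Half-width: 0.692 × 2.17 = 1.503.
7.25 − 1.503 = 5.747; 7.25 + 1.503 = 8.753.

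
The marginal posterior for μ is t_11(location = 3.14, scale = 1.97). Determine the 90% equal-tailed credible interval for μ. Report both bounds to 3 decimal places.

The t_11 distribution is symmetric; the 90% interval is 3.14 ± t·1.97 with t_{0.95,11} = 1.796.
Half-width: 1.796 × 1.97 = 3.538.
3.14 − 3.538 = -0.398; 3.14 + 3.538 = 6.678.

[-0.398, 6.678]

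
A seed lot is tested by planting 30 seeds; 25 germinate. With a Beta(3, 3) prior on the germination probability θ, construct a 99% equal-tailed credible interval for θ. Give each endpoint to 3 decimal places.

Posterior: Beta(3+25, 3+5) = Beta(28, 8).
Equal-tailed 99% interval: the 0.005 and 0.995 quantiles of Beta(28, 8).
Posterior mean ≈ 0.778, SD ≈ 0.068; a Normal approximation gives roughly [0.602, 0.954].
Exact: F⁻¹(0.005) = 0.578; F⁻¹(0.995) = 0.921.

[0.578, 0.921]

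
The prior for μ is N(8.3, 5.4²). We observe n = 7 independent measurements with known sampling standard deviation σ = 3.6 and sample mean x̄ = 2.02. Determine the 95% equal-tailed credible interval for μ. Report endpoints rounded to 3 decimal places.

[-0.191, 4.981]

Posterior precision = 1/5.4² + 7/3.6² = 0.0343 + 0.5401 = 0.5744, so posterior SD = 1.3194.
Posterior mean = (8.3/5.4² + 7·2.02/3.6²) / 0.5744 = 2.3949.
Interval: 2.3949 ± 1.960 × 1.3194 → [-0.191, 4.981].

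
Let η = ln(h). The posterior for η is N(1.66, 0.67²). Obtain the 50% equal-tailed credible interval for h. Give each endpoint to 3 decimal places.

On the log scale the 50% interval is 1.66 ± 0.674 × 0.67 = [1.2081, 2.1119].
Exponentiate: [e^1.2081, e^2.1119] = [3.347, 8.264].

[3.347, 8.264]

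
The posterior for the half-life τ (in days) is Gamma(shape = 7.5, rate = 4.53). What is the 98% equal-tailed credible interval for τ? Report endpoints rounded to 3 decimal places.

Posterior: Gamma(shape 7.5, rate 4.53).
Equal-tailed 98% interval: Gamma(7.5, 4.53) quantiles at 0.01 and 0.99.
Posterior mean ≈ 1.656, SD ≈ 0.605; a Normal approximation gives roughly [0.249, 3.062].
Exact: lower = 0.577; upper = 3.375.

[0.577, 3.375]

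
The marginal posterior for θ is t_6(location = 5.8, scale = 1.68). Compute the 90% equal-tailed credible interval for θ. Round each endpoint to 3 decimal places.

The t_6 distribution is symmetric; the 90% interval is 5.8 ± t·1.68 with t_{0.95,6} = 1.943.
Half-width: 1.943 × 1.68 = 3.265.
5.8 − 3.265 = 2.535; 5.8 + 3.265 = 9.065.

[2.535, 9.065]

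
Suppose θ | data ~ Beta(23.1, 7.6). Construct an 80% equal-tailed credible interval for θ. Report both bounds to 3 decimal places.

Posterior: Beta(23.1, 7.6).
Equal-tailed 80% interval: the 0.1 and 0.9 quantiles of Beta(23.1, 7.6).
Posterior mean ≈ 0.752, SD ≈ 0.077; a Normal approximation gives roughly [0.654, 0.851].
Exact: F⁻¹(0.1) = 0.650; F⁻¹(0.9) = 0.847.

[0.650, 0.847]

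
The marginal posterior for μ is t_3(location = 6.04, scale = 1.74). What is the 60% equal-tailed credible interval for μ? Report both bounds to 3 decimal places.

The t_3 distribution is symmetric; the 60% interval is 6.04 ± t·1.74 with t_{0.8,3} = 0.978.
Half-width: 0.978 × 1.74 = 1.703.
6.04 − 1.703 = 4.337; 6.04 + 1.703 = 7.743.

[4.337, 7.743]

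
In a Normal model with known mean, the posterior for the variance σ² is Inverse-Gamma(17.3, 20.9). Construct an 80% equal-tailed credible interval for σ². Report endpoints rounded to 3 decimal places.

Inverse-Gamma(17.3, 20.9) quantiles: F⁻¹(0.1) and F⁻¹(0.9).
Equivalently, 1/σ² ~ Gamma(17.3, rate = 20.9); invert its 0.9 and 0.1 quantiles.
Posterior mean ≈ 1.282, SD ≈ 0.328; a Normal approximation gives roughly [0.862, 1.702].
Exact: lower = 0.917; upper = 1.709.

[0.917, 1.709]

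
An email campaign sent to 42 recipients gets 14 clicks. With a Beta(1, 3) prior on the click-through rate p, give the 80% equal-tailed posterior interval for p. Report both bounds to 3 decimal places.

Posterior: Beta(1+14, 3+28) = Beta(15, 31).
Equal-tailed 80% interval: the 0.1 and 0.9 quantiles of Beta(15, 31).
Posterior mean ≈ 0.326, SD ≈ 0.068; a Normal approximation gives roughly [0.238, 0.414].
Exact: F⁻¹(0.1) = 0.240; F⁻¹(0.9) = 0.416.

[0.240, 0.416]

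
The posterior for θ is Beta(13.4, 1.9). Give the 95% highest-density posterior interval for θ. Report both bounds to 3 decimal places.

The posterior is unimodal and skewed, so the HPD interval has equal density at both endpoints and is the shortest 95% interval.
Solving f(0.716) = f(0.997) with F(0.997) − F(0.716) = 0.95 gives [0.716, 0.997].
For comparison, the equal-tailed interval is [0.677, 0.985]; the HPD is narrower and shifted toward the mode.

[0.716, 0.997]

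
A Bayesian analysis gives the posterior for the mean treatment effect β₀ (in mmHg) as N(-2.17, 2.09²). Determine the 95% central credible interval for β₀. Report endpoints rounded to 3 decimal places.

The posterior is symmetric, so the 95% equal-tailed interval is β₀ = -2.17 ± z·2.09 with z = 1.960.
Half-width: 1.960 × 2.09 = 4.096.
-2.17 − 4.096 = -6.266; -2.17 + 4.096 = 1.926.

[-6.266, 1.926]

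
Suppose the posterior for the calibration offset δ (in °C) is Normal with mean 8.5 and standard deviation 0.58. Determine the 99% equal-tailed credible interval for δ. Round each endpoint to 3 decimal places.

The posterior is symmetric, so the 99% equal-tailed interval is δ = 8.5 ± z·0.58 with z = 2.576.
Half-width: 2.576 × 0.58 = 1.494.
8.5 − 1.494 = 7.006; 8.5 + 1.494 = 9.994.

[7.006, 9.994]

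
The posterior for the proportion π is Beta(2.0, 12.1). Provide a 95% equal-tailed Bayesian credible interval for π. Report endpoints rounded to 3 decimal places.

Posterior: Beta(2.0, 12.1).
Equal-tailed 95% interval: the 0.025 and 0.975 quantiles of Beta(2.0, 12.1).
Posterior mean ≈ 0.142, SD ≈ 0.090; a Normal approximation gives roughly [-0.034, 0.318].
Exact: F⁻¹(0.025) = 0.019; F⁻¹(0.975) = 0.358.

[0.019, 0.358]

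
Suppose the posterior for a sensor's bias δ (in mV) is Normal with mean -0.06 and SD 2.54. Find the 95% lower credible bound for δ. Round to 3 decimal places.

Need L with P(δ ≥ L) = 0.95: L = -0.06 − z_{0.05}·2.54.
z = 1.645; L = -0.06 − 1.645 × 2.54 = -4.238.

-4.238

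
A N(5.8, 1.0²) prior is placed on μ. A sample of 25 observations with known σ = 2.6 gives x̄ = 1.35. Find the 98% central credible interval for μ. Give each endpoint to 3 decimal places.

Posterior precision = 1/1.0² + 25/2.6² = 1.0000 + 3.6982 = 4.6982, so posterior SD = 0.4614.
Posterior mean = (5.8/1.0² + 25·1.35/2.6²) / 4.6982 = 2.2972.
Interval: 2.2972 ± 2.326 × 0.4614 → [1.224, 3.370].

[1.224, 3.370]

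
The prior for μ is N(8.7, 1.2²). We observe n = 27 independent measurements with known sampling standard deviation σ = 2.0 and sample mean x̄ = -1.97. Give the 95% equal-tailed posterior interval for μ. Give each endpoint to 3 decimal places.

[-1.693, -0.256]

Posterior precision = 1/1.2² + 27/2.0² = 0.6944 + 6.7500 = 7.4444, so posterior SD = 0.3665.
Posterior mean = (8.7/1.2² + 27·-1.97/2.0²) / 7.4444 = -0.9747.
Interval: -0.9747 ± 1.960 × 0.3665 → [-1.693, -0.256].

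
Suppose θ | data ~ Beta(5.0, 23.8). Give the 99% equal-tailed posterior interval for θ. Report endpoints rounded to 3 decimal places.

Posterior: Beta(5.0, 23.8).
Equal-tailed 99% interval: the 0.005 and 0.995 quantiles of Beta(5.0, 23.8).
Posterior mean ≈ 0.174, SD ≈ 0.069; a Normal approximation gives roughly [-0.005, 0.352].
Exact: F⁻¹(0.005) = 0.041; F⁻¹(0.995) = 0.388.

[0.041, 0.388]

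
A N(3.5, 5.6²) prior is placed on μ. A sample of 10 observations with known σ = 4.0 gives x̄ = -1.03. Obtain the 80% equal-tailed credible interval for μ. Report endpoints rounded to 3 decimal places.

Posterior precision = 1/5.6² + 10/4.0² = 0.0319 + 0.6250 = 0.6569, so posterior SD = 1.2338.
Posterior mean = (3.5/5.6² + 10·-1.03/4.0²) / 0.6569 = -0.8101.
Interval: -0.8101 ± 1.282 × 1.2338 → [-2.391, 0.771].

[-2.391, 0.771]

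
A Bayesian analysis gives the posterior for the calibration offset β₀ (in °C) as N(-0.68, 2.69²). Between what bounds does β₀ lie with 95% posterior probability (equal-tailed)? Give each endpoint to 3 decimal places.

[-5.952, 4.592]

The posterior is symmetric, so the 95% equal-tailed interval is β₀ = -0.68 ± z·2.69 with z = 1.960.
Half-width: 1.960 × 2.69 = 5.272.
-0.68 − 5.272 = -5.952; -0.68 + 5.272 = 4.592.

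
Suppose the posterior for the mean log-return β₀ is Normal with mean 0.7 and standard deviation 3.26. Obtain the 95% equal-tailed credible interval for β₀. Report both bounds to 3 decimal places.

[-5.689, 7.089]

The posterior is symmetric, so the 95% equal-tailed interval is β₀ = 0.7 ± z·3.26 with z = 1.960.
Half-width: 1.960 × 3.26 = 6.389.
0.7 − 6.389 = -5.689; 0.7 + 6.389 = 7.089.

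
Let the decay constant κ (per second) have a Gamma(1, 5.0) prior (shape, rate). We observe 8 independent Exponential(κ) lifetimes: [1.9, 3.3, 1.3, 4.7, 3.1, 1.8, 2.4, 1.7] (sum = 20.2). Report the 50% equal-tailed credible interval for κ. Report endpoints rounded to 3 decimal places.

[0.271, 0.429]

Posterior: Gamma(1+8, 5.0+20.2) = Gamma(9, 25.2) (shape, rate).
Equal-tailed 50% interval: Gamma(9, 25.2) quantiles at 0.25 and 0.75.
Posterior mean ≈ 0.357, SD ≈ 0.119; a Normal approximation gives roughly [0.277, 0.437].
Exact: lower = 0.271; upper = 0.429.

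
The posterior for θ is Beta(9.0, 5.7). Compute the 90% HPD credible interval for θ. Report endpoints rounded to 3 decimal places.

The posterior is unimodal and skewed, so the HPD interval has equal density at both endpoints and is the shortest 90% interval.
Solving f(0.413) = f(0.816) with F(0.816) − F(0.413) = 0.90 gives [0.413, 0.816].
For comparison, the equal-tailed interval is [0.401, 0.806]; the HPD is narrower and shifted toward the mode.

[0.413, 0.816]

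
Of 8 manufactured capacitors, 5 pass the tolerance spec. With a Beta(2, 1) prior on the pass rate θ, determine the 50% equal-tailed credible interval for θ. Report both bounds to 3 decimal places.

[0.542, 0.739]

Posterior: Beta(2+5, 1+3) = Beta(7, 4).
Equal-tailed 50% interval: the 0.25 and 0.75 quantiles of Beta(7, 4).
Posterior mean ≈ 0.636, SD ≈ 0.139; a Normal approximation gives roughly [0.543, 0.730].
Exact: F⁻¹(0.25) = 0.542; F⁻¹(0.75) = 0.739.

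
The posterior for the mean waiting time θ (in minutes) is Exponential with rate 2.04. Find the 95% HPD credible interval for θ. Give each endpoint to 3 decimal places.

The exponential density is strictly decreasing on [0, ∞), so the HPD interval is anchored at 0: [0, q] with P(θ ≤ q) = 0.95.
q = −ln(1 − 0.95) / 2.04 = 2.9957 / 2.04 = 1.468.

[0.000, 1.468]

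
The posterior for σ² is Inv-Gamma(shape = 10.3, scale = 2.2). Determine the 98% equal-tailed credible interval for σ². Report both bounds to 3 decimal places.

Inverse-Gamma(10.3, 2.2) quantiles: F⁻¹(0.01) and F⁻¹(0.99).
Equivalently, 1/σ² ~ Gamma(10.3, rate = 2.2); invert its 0.99 and 0.01 quantiles.
Posterior mean ≈ 0.237, SD ≈ 0.082; a Normal approximation gives roughly [0.046, 0.428].
Exact: lower = 0.115; upper = 0.509.

[0.115, 0.509]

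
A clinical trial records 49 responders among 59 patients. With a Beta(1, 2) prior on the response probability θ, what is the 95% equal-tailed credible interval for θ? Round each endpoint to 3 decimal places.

Posterior: Beta(1+49, 2+10) = Beta(50, 12).
Equal-tailed 95% interval: the 0.025 and 0.975 quantiles of Beta(50, 12).
Posterior mean ≈ 0.806, SD ≈ 0.050; a Normal approximation gives roughly [0.709, 0.904].
Exact: F⁻¹(0.025) = 0.700; F⁻¹(0.975) = 0.894.

[0.700, 0.894]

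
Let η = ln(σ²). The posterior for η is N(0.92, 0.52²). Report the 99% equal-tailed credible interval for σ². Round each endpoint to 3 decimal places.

[0.657, 9.578]

On the log scale the 99% interval is 0.92 ± 2.576 × 0.52 = [-0.4194, 2.2594].
Exponentiate: [e^-0.4194, e^2.2594] = [0.657, 9.578].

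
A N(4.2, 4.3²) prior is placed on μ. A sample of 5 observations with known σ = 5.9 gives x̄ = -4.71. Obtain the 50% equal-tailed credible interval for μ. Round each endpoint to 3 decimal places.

Posterior precision = 1/4.3² + 5/5.9² = 0.0541 + 0.1436 = 0.1977, so posterior SD = 2.2489.
Posterior mean = (4.2/4.3² + 5·-4.71/5.9²) / 0.1977 = -2.2728.
Interval: -2.2728 ± 0.674 × 2.2489 → [-3.790, -0.756].

[-3.790, -0.756]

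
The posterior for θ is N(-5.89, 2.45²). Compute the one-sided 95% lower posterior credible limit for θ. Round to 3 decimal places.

-9.920

Need L with P(θ ≥ L) = 0.95: L = -5.89 − z_{0.05}·2.45.
z = 1.645; L = -5.89 − 1.645 × 2.45 = -9.920.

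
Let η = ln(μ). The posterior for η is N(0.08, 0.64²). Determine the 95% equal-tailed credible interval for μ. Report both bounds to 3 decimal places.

[0.309, 3.798]

On the log scale the 95% interval is 0.08 ± 1.960 × 0.64 = [-1.1744, 1.3344].
Exponentiate: [e^-1.1744, e^1.3344] = [0.309, 3.798].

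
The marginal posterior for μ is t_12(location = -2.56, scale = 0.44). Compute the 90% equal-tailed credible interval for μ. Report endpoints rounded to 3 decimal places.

[-3.344, -1.776]

The t_12 distribution is symmetric; the 90% interval is -2.56 ± t·0.44 with t_{0.95,12} = 1.782.
Half-width: 1.782 × 0.44 = 0.784.
-2.56 − 0.784 = -3.344; -2.56 + 0.784 = -1.776.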